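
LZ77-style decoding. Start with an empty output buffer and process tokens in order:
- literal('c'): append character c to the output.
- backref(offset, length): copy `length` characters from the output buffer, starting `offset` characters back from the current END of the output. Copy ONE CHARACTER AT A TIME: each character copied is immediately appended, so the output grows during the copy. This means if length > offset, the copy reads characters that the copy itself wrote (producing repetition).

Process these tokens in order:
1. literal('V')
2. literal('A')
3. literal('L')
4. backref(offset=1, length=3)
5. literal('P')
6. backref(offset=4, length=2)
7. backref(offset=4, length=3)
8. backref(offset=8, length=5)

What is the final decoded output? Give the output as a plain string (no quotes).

Answer: VALLLLPLLLPLLLPLL

Derivation:
Token 1: literal('V'). Output: "V"
Token 2: literal('A'). Output: "VA"
Token 3: literal('L'). Output: "VAL"
Token 4: backref(off=1, len=3) (overlapping!). Copied 'LLL' from pos 2. Output: "VALLLL"
Token 5: literal('P'). Output: "VALLLLP"
Token 6: backref(off=4, len=2). Copied 'LL' from pos 3. Output: "VALLLLPLL"
Token 7: backref(off=4, len=3). Copied 'LPL' from pos 5. Output: "VALLLLPLLLPL"
Token 8: backref(off=8, len=5). Copied 'LLPLL' from pos 4. Output: "VALLLLPLLLPLLLPLL"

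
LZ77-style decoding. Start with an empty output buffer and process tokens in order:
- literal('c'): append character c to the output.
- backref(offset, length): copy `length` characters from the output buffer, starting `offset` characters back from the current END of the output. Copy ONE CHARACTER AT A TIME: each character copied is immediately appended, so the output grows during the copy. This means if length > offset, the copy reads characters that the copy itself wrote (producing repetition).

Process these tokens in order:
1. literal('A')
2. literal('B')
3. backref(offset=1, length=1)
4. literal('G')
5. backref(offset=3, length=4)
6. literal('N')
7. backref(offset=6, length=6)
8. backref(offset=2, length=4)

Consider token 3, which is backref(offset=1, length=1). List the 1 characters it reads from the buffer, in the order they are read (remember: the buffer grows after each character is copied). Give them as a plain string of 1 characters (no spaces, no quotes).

Answer: B

Derivation:
Token 1: literal('A'). Output: "A"
Token 2: literal('B'). Output: "AB"
Token 3: backref(off=1, len=1). Buffer before: "AB" (len 2)
  byte 1: read out[1]='B', append. Buffer now: "ABB"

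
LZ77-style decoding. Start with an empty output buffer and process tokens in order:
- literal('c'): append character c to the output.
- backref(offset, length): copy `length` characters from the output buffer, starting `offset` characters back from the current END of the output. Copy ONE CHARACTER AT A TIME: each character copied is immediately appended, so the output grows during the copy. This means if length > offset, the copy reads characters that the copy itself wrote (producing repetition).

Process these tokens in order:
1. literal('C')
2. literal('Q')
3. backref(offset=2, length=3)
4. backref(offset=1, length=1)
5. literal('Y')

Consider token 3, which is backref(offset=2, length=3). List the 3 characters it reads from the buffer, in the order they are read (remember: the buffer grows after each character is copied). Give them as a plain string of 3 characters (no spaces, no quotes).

Answer: CQC

Derivation:
Token 1: literal('C'). Output: "C"
Token 2: literal('Q'). Output: "CQ"
Token 3: backref(off=2, len=3). Buffer before: "CQ" (len 2)
  byte 1: read out[0]='C', append. Buffer now: "CQC"
  byte 2: read out[1]='Q', append. Buffer now: "CQCQ"
  byte 3: read out[2]='C', append. Buffer now: "CQCQC"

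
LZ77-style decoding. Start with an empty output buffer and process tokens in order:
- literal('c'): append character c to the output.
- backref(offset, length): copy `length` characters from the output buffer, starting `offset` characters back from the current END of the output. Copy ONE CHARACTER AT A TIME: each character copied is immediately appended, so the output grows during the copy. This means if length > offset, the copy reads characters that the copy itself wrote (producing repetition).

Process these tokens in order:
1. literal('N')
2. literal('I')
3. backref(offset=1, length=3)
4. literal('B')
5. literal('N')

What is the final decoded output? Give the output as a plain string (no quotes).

Token 1: literal('N'). Output: "N"
Token 2: literal('I'). Output: "NI"
Token 3: backref(off=1, len=3) (overlapping!). Copied 'III' from pos 1. Output: "NIIII"
Token 4: literal('B'). Output: "NIIIIB"
Token 5: literal('N'). Output: "NIIIIBN"

Answer: NIIIIBN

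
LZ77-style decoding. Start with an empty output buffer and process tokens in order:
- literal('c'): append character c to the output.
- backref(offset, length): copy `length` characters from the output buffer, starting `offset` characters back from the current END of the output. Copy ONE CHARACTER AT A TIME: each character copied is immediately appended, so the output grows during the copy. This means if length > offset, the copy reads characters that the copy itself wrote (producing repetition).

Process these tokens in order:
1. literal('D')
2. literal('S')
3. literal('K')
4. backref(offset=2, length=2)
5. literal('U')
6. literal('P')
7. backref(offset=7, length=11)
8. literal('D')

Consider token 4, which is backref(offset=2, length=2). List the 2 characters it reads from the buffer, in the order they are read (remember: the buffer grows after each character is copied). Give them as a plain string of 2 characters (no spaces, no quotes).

Answer: SK

Derivation:
Token 1: literal('D'). Output: "D"
Token 2: literal('S'). Output: "DS"
Token 3: literal('K'). Output: "DSK"
Token 4: backref(off=2, len=2). Buffer before: "DSK" (len 3)
  byte 1: read out[1]='S', append. Buffer now: "DSKS"
  byte 2: read out[2]='K', append. Buffer now: "DSKSK"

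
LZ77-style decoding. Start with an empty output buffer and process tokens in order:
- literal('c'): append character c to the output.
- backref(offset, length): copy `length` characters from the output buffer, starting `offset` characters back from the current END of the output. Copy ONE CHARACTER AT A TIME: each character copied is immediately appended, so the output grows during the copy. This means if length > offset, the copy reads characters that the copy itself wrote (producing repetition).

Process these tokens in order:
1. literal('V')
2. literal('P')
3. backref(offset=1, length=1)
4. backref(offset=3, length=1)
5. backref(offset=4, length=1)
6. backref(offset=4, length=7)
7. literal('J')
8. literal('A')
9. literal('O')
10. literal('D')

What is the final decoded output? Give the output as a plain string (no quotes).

Token 1: literal('V'). Output: "V"
Token 2: literal('P'). Output: "VP"
Token 3: backref(off=1, len=1). Copied 'P' from pos 1. Output: "VPP"
Token 4: backref(off=3, len=1). Copied 'V' from pos 0. Output: "VPPV"
Token 5: backref(off=4, len=1). Copied 'V' from pos 0. Output: "VPPVV"
Token 6: backref(off=4, len=7) (overlapping!). Copied 'PPVVPPV' from pos 1. Output: "VPPVVPPVVPPV"
Token 7: literal('J'). Output: "VPPVVPPVVPPVJ"
Token 8: literal('A'). Output: "VPPVVPPVVPPVJA"
Token 9: literal('O'). Output: "VPPVVPPVVPPVJAO"
Token 10: literal('D'). Output: "VPPVVPPVVPPVJAOD"

Answer: VPPVVPPVVPPVJAOD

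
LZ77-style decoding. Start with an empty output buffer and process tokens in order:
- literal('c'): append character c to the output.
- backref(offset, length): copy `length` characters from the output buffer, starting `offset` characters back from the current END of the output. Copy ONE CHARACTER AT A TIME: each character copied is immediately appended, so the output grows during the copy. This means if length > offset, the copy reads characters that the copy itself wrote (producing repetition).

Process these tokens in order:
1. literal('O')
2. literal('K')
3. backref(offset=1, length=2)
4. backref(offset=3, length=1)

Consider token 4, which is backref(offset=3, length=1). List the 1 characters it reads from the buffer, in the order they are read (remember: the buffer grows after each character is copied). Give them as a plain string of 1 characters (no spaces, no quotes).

Token 1: literal('O'). Output: "O"
Token 2: literal('K'). Output: "OK"
Token 3: backref(off=1, len=2) (overlapping!). Copied 'KK' from pos 1. Output: "OKKK"
Token 4: backref(off=3, len=1). Buffer before: "OKKK" (len 4)
  byte 1: read out[1]='K', append. Buffer now: "OKKKK"

Answer: K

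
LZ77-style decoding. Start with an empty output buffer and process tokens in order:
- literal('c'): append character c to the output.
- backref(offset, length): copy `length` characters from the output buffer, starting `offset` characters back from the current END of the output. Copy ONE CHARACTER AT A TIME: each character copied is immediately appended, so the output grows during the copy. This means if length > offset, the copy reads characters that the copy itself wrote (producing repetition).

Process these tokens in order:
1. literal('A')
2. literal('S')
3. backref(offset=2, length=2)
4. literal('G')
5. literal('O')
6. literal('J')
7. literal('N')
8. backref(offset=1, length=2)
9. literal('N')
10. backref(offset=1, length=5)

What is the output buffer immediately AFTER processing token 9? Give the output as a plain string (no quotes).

Token 1: literal('A'). Output: "A"
Token 2: literal('S'). Output: "AS"
Token 3: backref(off=2, len=2). Copied 'AS' from pos 0. Output: "ASAS"
Token 4: literal('G'). Output: "ASASG"
Token 5: literal('O'). Output: "ASASGO"
Token 6: literal('J'). Output: "ASASGOJ"
Token 7: literal('N'). Output: "ASASGOJN"
Token 8: backref(off=1, len=2) (overlapping!). Copied 'NN' from pos 7. Output: "ASASGOJNNN"
Token 9: literal('N'). Output: "ASASGOJNNNN"

Answer: ASASGOJNNNN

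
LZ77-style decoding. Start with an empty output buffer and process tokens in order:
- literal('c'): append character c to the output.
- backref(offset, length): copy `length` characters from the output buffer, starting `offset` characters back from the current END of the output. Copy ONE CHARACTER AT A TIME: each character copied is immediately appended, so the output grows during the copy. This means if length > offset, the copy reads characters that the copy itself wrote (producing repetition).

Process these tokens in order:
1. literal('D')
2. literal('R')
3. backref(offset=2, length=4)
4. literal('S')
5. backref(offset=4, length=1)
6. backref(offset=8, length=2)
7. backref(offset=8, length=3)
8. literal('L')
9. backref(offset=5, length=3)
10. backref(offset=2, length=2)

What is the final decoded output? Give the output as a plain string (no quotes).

Answer: DRDRDRSRDRDRDLRDRDR

Derivation:
Token 1: literal('D'). Output: "D"
Token 2: literal('R'). Output: "DR"
Token 3: backref(off=2, len=4) (overlapping!). Copied 'DRDR' from pos 0. Output: "DRDRDR"
Token 4: literal('S'). Output: "DRDRDRS"
Token 5: backref(off=4, len=1). Copied 'R' from pos 3. Output: "DRDRDRSR"
Token 6: backref(off=8, len=2). Copied 'DR' from pos 0. Output: "DRDRDRSRDR"
Token 7: backref(off=8, len=3). Copied 'DRD' from pos 2. Output: "DRDRDRSRDRDRD"
Token 8: literal('L'). Output: "DRDRDRSRDRDRDL"
Token 9: backref(off=5, len=3). Copied 'RDR' from pos 9. Output: "DRDRDRSRDRDRDLRDR"
Token 10: backref(off=2, len=2). Copied 'DR' from pos 15. Output: "DRDRDRSRDRDRDLRDRDR"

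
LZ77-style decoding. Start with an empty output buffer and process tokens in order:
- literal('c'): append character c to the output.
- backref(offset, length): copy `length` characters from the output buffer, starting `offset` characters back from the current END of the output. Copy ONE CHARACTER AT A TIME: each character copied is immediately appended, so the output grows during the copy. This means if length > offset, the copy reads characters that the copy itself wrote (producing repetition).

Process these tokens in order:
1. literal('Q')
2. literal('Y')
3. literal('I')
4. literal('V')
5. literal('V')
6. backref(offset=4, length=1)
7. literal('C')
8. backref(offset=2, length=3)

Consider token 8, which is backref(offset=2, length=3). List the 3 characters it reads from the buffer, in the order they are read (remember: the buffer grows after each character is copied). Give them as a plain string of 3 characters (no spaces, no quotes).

Answer: YCY

Derivation:
Token 1: literal('Q'). Output: "Q"
Token 2: literal('Y'). Output: "QY"
Token 3: literal('I'). Output: "QYI"
Token 4: literal('V'). Output: "QYIV"
Token 5: literal('V'). Output: "QYIVV"
Token 6: backref(off=4, len=1). Copied 'Y' from pos 1. Output: "QYIVVY"
Token 7: literal('C'). Output: "QYIVVYC"
Token 8: backref(off=2, len=3). Buffer before: "QYIVVYC" (len 7)
  byte 1: read out[5]='Y', append. Buffer now: "QYIVVYCY"
  byte 2: read out[6]='C', append. Buffer now: "QYIVVYCYC"
  byte 3: read out[7]='Y', append. Buffer now: "QYIVVYCYCY"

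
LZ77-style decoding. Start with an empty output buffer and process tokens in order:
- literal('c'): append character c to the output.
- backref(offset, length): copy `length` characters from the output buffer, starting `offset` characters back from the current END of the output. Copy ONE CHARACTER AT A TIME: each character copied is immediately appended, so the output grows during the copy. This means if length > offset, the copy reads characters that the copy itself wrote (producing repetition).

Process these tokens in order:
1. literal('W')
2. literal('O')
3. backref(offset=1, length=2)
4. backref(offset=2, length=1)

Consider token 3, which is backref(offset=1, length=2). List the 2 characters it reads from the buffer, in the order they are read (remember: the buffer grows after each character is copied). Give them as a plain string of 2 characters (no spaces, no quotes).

Token 1: literal('W'). Output: "W"
Token 2: literal('O'). Output: "WO"
Token 3: backref(off=1, len=2). Buffer before: "WO" (len 2)
  byte 1: read out[1]='O', append. Buffer now: "WOO"
  byte 2: read out[2]='O', append. Buffer now: "WOOO"

Answer: OO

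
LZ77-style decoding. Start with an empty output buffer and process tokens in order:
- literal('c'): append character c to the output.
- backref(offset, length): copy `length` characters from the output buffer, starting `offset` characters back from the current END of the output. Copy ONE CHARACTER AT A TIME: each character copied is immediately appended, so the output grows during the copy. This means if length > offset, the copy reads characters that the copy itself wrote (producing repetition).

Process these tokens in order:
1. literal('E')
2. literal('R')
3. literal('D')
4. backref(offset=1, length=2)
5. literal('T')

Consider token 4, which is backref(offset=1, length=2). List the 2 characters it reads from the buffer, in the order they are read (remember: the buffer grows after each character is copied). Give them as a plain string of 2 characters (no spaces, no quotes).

Answer: DD

Derivation:
Token 1: literal('E'). Output: "E"
Token 2: literal('R'). Output: "ER"
Token 3: literal('D'). Output: "ERD"
Token 4: backref(off=1, len=2). Buffer before: "ERD" (len 3)
  byte 1: read out[2]='D', append. Buffer now: "ERDD"
  byte 2: read out[3]='D', append. Buffer now: "ERDDD"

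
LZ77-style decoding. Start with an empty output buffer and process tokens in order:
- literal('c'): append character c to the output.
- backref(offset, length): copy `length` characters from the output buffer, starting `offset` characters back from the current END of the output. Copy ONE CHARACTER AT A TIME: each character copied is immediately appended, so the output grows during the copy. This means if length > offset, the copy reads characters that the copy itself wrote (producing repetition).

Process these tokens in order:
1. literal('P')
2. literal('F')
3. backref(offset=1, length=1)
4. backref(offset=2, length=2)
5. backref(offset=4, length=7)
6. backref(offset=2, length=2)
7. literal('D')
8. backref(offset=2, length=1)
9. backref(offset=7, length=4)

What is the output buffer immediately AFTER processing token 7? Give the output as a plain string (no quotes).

Answer: PFFFFFFFFFFFFFD

Derivation:
Token 1: literal('P'). Output: "P"
Token 2: literal('F'). Output: "PF"
Token 3: backref(off=1, len=1). Copied 'F' from pos 1. Output: "PFF"
Token 4: backref(off=2, len=2). Copied 'FF' from pos 1. Output: "PFFFF"
Token 5: backref(off=4, len=7) (overlapping!). Copied 'FFFFFFF' from pos 1. Output: "PFFFFFFFFFFF"
Token 6: backref(off=2, len=2). Copied 'FF' from pos 10. Output: "PFFFFFFFFFFFFF"
Token 7: literal('D'). Output: "PFFFFFFFFFFFFFD"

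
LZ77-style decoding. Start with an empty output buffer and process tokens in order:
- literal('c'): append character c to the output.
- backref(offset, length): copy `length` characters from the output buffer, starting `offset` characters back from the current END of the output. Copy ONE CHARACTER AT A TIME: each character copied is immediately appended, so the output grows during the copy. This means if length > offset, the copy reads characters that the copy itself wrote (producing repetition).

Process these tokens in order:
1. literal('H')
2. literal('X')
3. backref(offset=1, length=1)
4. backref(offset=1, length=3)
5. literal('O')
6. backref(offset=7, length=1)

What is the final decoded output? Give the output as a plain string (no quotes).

Answer: HXXXXXOH

Derivation:
Token 1: literal('H'). Output: "H"
Token 2: literal('X'). Output: "HX"
Token 3: backref(off=1, len=1). Copied 'X' from pos 1. Output: "HXX"
Token 4: backref(off=1, len=3) (overlapping!). Copied 'XXX' from pos 2. Output: "HXXXXX"
Token 5: literal('O'). Output: "HXXXXXO"
Token 6: backref(off=7, len=1). Copied 'H' from pos 0. Output: "HXXXXXOH"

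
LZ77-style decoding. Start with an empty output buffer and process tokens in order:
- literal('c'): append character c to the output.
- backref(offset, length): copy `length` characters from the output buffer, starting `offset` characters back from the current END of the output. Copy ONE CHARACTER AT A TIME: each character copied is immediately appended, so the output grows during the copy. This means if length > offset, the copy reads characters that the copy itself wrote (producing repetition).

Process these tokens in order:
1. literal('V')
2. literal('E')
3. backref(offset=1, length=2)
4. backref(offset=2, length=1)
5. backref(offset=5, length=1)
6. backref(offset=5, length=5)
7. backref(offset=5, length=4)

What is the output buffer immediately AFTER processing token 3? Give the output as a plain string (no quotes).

Token 1: literal('V'). Output: "V"
Token 2: literal('E'). Output: "VE"
Token 3: backref(off=1, len=2) (overlapping!). Copied 'EE' from pos 1. Output: "VEEE"

Answer: VEEE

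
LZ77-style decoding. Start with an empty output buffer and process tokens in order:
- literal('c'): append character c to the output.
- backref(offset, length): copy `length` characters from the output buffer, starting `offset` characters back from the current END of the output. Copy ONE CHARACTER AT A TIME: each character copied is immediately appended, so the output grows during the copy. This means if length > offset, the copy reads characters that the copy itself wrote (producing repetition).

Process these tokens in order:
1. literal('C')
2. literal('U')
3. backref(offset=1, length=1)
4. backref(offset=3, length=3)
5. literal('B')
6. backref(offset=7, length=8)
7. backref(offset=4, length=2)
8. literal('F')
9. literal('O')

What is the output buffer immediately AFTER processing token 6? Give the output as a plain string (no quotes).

Token 1: literal('C'). Output: "C"
Token 2: literal('U'). Output: "CU"
Token 3: backref(off=1, len=1). Copied 'U' from pos 1. Output: "CUU"
Token 4: backref(off=3, len=3). Copied 'CUU' from pos 0. Output: "CUUCUU"
Token 5: literal('B'). Output: "CUUCUUB"
Token 6: backref(off=7, len=8) (overlapping!). Copied 'CUUCUUBC' from pos 0. Output: "CUUCUUBCUUCUUBC"

Answer: CUUCUUBCUUCUUBC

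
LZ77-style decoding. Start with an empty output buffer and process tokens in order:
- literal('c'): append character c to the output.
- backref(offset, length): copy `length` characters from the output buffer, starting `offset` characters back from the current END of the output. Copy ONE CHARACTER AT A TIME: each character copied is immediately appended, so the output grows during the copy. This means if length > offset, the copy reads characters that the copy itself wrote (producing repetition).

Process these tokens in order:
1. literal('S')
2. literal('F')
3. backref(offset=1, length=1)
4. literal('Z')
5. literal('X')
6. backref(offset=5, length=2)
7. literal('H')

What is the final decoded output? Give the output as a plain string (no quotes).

Answer: SFFZXSFH

Derivation:
Token 1: literal('S'). Output: "S"
Token 2: literal('F'). Output: "SF"
Token 3: backref(off=1, len=1). Copied 'F' from pos 1. Output: "SFF"
Token 4: literal('Z'). Output: "SFFZ"
Token 5: literal('X'). Output: "SFFZX"
Token 6: backref(off=5, len=2). Copied 'SF' from pos 0. Output: "SFFZXSF"
Token 7: literal('H'). Output: "SFFZXSFH"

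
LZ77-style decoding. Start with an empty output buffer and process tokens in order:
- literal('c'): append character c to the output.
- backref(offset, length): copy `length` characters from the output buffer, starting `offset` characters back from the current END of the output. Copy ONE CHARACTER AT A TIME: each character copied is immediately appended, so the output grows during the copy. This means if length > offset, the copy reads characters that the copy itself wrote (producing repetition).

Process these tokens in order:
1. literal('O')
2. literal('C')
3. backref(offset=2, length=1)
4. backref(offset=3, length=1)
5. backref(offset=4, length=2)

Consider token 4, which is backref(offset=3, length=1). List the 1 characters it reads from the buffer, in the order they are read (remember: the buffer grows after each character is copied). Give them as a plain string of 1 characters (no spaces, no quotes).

Answer: O

Derivation:
Token 1: literal('O'). Output: "O"
Token 2: literal('C'). Output: "OC"
Token 3: backref(off=2, len=1). Copied 'O' from pos 0. Output: "OCO"
Token 4: backref(off=3, len=1). Buffer before: "OCO" (len 3)
  byte 1: read out[0]='O', append. Buffer now: "OCOO"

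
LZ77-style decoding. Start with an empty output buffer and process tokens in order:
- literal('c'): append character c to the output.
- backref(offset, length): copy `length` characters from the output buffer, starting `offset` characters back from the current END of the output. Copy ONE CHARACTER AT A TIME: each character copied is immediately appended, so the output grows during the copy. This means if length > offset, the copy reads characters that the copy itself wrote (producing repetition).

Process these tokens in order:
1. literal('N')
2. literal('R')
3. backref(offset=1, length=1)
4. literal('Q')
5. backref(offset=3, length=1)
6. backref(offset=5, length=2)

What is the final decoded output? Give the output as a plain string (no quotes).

Answer: NRRQRNR

Derivation:
Token 1: literal('N'). Output: "N"
Token 2: literal('R'). Output: "NR"
Token 3: backref(off=1, len=1). Copied 'R' from pos 1. Output: "NRR"
Token 4: literal('Q'). Output: "NRRQ"
Token 5: backref(off=3, len=1). Copied 'R' from pos 1. Output: "NRRQR"
Token 6: backref(off=5, len=2). Copied 'NR' from pos 0. Output: "NRRQRNR"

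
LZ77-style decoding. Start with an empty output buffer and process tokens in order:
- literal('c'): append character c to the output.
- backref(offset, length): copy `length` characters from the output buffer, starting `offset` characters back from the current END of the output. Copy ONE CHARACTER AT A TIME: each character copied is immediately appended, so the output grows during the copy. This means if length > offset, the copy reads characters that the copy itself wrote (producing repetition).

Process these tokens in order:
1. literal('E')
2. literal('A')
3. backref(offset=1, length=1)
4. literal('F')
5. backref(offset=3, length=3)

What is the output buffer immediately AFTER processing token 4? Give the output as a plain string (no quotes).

Token 1: literal('E'). Output: "E"
Token 2: literal('A'). Output: "EA"
Token 3: backref(off=1, len=1). Copied 'A' from pos 1. Output: "EAA"
Token 4: literal('F'). Output: "EAAF"

Answer: EAAF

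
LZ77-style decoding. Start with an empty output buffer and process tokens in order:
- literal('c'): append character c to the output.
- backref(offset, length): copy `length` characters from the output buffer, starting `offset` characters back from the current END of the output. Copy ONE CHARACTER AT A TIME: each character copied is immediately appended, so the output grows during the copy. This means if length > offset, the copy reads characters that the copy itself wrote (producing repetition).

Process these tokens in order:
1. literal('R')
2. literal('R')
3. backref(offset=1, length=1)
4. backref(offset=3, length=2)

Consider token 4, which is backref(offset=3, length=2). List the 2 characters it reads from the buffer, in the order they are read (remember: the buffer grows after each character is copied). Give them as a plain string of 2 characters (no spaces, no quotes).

Answer: RR

Derivation:
Token 1: literal('R'). Output: "R"
Token 2: literal('R'). Output: "RR"
Token 3: backref(off=1, len=1). Copied 'R' from pos 1. Output: "RRR"
Token 4: backref(off=3, len=2). Buffer before: "RRR" (len 3)
  byte 1: read out[0]='R', append. Buffer now: "RRRR"
  byte 2: read out[1]='R', append. Buffer now: "RRRRR"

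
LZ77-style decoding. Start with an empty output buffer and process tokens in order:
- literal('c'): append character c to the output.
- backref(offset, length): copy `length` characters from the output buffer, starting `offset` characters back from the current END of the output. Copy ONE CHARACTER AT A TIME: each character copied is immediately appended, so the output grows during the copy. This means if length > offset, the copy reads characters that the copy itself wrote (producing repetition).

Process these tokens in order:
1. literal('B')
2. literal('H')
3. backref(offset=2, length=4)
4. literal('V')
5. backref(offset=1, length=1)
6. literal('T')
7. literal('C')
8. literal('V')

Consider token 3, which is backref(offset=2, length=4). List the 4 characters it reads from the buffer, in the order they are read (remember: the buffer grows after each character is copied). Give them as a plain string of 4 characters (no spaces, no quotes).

Token 1: literal('B'). Output: "B"
Token 2: literal('H'). Output: "BH"
Token 3: backref(off=2, len=4). Buffer before: "BH" (len 2)
  byte 1: read out[0]='B', append. Buffer now: "BHB"
  byte 2: read out[1]='H', append. Buffer now: "BHBH"
  byte 3: read out[2]='B', append. Buffer now: "BHBHB"
  byte 4: read out[3]='H', append. Buffer now: "BHBHBH"

Answer: BHBH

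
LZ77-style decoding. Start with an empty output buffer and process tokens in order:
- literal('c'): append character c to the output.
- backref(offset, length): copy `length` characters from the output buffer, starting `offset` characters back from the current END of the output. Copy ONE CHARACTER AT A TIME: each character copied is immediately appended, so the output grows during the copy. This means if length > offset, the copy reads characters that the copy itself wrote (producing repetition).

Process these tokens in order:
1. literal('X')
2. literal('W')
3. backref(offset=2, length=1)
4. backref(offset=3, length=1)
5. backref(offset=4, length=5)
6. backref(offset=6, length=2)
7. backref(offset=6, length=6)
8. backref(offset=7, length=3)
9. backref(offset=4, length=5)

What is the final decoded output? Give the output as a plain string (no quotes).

Answer: XWXXXWXXXXXWXXXXXXWXXXWXX

Derivation:
Token 1: literal('X'). Output: "X"
Token 2: literal('W'). Output: "XW"
Token 3: backref(off=2, len=1). Copied 'X' from pos 0. Output: "XWX"
Token 4: backref(off=3, len=1). Copied 'X' from pos 0. Output: "XWXX"
Token 5: backref(off=4, len=5) (overlapping!). Copied 'XWXXX' from pos 0. Output: "XWXXXWXXX"
Token 6: backref(off=6, len=2). Copied 'XX' from pos 3. Output: "XWXXXWXXXXX"
Token 7: backref(off=6, len=6). Copied 'WXXXXX' from pos 5. Output: "XWXXXWXXXXXWXXXXX"
Token 8: backref(off=7, len=3). Copied 'XWX' from pos 10. Output: "XWXXXWXXXXXWXXXXXXWX"
Token 9: backref(off=4, len=5) (overlapping!). Copied 'XXWXX' from pos 16. Output: "XWXXXWXXXXXWXXXXXXWXXXWXX"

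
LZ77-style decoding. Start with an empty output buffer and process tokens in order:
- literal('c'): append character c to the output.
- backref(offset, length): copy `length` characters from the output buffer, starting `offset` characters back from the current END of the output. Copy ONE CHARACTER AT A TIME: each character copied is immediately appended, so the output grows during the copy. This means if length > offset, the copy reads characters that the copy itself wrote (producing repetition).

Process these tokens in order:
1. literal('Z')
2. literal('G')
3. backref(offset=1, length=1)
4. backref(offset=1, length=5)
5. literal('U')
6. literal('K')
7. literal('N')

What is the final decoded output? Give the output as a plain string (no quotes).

Answer: ZGGGGGGGUKN

Derivation:
Token 1: literal('Z'). Output: "Z"
Token 2: literal('G'). Output: "ZG"
Token 3: backref(off=1, len=1). Copied 'G' from pos 1. Output: "ZGG"
Token 4: backref(off=1, len=5) (overlapping!). Copied 'GGGGG' from pos 2. Output: "ZGGGGGGG"
Token 5: literal('U'). Output: "ZGGGGGGGU"
Token 6: literal('K'). Output: "ZGGGGGGGUK"
Token 7: literal('N'). Output: "ZGGGGGGGUKN"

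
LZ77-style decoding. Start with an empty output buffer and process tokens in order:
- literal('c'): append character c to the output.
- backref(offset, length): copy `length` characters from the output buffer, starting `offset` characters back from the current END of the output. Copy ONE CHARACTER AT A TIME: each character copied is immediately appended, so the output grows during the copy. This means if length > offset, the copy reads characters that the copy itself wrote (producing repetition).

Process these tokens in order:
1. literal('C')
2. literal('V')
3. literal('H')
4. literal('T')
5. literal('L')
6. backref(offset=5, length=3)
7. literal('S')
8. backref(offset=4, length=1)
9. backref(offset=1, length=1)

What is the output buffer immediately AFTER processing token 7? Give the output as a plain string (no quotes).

Token 1: literal('C'). Output: "C"
Token 2: literal('V'). Output: "CV"
Token 3: literal('H'). Output: "CVH"
Token 4: literal('T'). Output: "CVHT"
Token 5: literal('L'). Output: "CVHTL"
Token 6: backref(off=5, len=3). Copied 'CVH' from pos 0. Output: "CVHTLCVH"
Token 7: literal('S'). Output: "CVHTLCVHS"

Answer: CVHTLCVHS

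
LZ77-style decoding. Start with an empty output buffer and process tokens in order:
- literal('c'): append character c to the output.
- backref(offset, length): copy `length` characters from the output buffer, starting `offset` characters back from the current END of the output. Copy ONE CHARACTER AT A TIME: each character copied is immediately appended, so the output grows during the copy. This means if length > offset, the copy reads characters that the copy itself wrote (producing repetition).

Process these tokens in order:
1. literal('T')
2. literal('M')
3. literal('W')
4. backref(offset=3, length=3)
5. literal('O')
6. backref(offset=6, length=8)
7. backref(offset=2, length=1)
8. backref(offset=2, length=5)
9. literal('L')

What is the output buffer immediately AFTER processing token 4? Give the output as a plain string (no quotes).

Answer: TMWTMW

Derivation:
Token 1: literal('T'). Output: "T"
Token 2: literal('M'). Output: "TM"
Token 3: literal('W'). Output: "TMW"
Token 4: backref(off=3, len=3). Copied 'TMW' from pos 0. Output: "TMWTMW"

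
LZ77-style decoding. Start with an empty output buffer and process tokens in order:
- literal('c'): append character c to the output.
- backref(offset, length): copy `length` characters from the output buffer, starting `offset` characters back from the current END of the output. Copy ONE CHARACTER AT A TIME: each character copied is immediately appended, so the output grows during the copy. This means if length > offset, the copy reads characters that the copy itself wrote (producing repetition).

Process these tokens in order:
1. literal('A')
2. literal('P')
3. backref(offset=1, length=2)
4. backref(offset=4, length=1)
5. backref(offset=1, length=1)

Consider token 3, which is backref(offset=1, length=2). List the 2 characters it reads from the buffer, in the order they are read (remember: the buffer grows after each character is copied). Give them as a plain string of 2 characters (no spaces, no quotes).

Answer: PP

Derivation:
Token 1: literal('A'). Output: "A"
Token 2: literal('P'). Output: "AP"
Token 3: backref(off=1, len=2). Buffer before: "AP" (len 2)
  byte 1: read out[1]='P', append. Buffer now: "APP"
  byte 2: read out[2]='P', append. Buffer now: "APPP"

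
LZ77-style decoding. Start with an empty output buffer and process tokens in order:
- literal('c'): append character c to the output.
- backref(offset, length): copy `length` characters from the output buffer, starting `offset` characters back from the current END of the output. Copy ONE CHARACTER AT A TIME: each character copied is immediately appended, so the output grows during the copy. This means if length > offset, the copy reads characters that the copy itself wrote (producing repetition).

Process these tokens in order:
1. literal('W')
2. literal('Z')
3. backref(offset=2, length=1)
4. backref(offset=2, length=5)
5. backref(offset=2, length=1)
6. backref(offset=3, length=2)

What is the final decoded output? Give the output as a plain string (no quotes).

Token 1: literal('W'). Output: "W"
Token 2: literal('Z'). Output: "WZ"
Token 3: backref(off=2, len=1). Copied 'W' from pos 0. Output: "WZW"
Token 4: backref(off=2, len=5) (overlapping!). Copied 'ZWZWZ' from pos 1. Output: "WZWZWZWZ"
Token 5: backref(off=2, len=1). Copied 'W' from pos 6. Output: "WZWZWZWZW"
Token 6: backref(off=3, len=2). Copied 'WZ' from pos 6. Output: "WZWZWZWZWWZ"

Answer: WZWZWZWZWWZ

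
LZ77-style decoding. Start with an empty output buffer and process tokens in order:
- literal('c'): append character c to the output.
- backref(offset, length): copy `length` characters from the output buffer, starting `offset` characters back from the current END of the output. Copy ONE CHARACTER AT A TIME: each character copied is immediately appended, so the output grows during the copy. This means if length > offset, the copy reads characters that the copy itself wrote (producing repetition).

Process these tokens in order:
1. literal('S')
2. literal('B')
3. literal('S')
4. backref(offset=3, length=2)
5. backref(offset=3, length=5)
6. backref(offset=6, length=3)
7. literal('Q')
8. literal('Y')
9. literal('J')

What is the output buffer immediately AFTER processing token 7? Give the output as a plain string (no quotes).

Token 1: literal('S'). Output: "S"
Token 2: literal('B'). Output: "SB"
Token 3: literal('S'). Output: "SBS"
Token 4: backref(off=3, len=2). Copied 'SB' from pos 0. Output: "SBSSB"
Token 5: backref(off=3, len=5) (overlapping!). Copied 'SSBSS' from pos 2. Output: "SBSSBSSBSS"
Token 6: backref(off=6, len=3). Copied 'BSS' from pos 4. Output: "SBSSBSSBSSBSS"
Token 7: literal('Q'). Output: "SBSSBSSBSSBSSQ"

Answer: SBSSBSSBSSBSSQ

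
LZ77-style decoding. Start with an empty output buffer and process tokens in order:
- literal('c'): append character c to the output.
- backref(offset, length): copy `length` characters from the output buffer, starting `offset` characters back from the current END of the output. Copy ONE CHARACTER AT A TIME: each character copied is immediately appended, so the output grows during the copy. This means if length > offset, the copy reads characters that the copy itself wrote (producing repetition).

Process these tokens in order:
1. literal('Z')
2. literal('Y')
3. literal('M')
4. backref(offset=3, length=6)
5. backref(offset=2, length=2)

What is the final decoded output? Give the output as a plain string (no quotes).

Token 1: literal('Z'). Output: "Z"
Token 2: literal('Y'). Output: "ZY"
Token 3: literal('M'). Output: "ZYM"
Token 4: backref(off=3, len=6) (overlapping!). Copied 'ZYMZYM' from pos 0. Output: "ZYMZYMZYM"
Token 5: backref(off=2, len=2). Copied 'YM' from pos 7. Output: "ZYMZYMZYMYM"

Answer: ZYMZYMZYMYM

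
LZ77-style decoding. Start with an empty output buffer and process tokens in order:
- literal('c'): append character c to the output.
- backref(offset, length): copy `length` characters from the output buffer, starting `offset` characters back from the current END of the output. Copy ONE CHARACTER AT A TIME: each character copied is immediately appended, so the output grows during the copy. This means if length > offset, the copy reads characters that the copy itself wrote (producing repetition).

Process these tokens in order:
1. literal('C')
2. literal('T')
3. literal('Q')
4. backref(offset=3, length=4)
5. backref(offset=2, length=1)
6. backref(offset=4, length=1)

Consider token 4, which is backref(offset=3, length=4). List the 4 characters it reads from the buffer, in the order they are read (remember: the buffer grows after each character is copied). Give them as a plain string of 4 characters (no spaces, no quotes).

Answer: CTQC

Derivation:
Token 1: literal('C'). Output: "C"
Token 2: literal('T'). Output: "CT"
Token 3: literal('Q'). Output: "CTQ"
Token 4: backref(off=3, len=4). Buffer before: "CTQ" (len 3)
  byte 1: read out[0]='C', append. Buffer now: "CTQC"
  byte 2: read out[1]='T', append. Buffer now: "CTQCT"
  byte 3: read out[2]='Q', append. Buffer now: "CTQCTQ"
  byte 4: read out[3]='C', append. Buffer now: "CTQCTQC"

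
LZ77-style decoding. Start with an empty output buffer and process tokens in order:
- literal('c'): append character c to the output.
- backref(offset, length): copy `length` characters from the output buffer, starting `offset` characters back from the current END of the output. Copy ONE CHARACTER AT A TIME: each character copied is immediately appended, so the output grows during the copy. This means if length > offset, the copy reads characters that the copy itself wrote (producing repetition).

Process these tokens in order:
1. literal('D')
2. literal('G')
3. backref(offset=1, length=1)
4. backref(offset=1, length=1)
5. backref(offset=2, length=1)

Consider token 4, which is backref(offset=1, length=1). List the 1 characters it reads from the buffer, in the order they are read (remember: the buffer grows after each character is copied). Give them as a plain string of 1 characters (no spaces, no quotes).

Answer: G

Derivation:
Token 1: literal('D'). Output: "D"
Token 2: literal('G'). Output: "DG"
Token 3: backref(off=1, len=1). Copied 'G' from pos 1. Output: "DGG"
Token 4: backref(off=1, len=1). Buffer before: "DGG" (len 3)
  byte 1: read out[2]='G', append. Buffer now: "DGGG"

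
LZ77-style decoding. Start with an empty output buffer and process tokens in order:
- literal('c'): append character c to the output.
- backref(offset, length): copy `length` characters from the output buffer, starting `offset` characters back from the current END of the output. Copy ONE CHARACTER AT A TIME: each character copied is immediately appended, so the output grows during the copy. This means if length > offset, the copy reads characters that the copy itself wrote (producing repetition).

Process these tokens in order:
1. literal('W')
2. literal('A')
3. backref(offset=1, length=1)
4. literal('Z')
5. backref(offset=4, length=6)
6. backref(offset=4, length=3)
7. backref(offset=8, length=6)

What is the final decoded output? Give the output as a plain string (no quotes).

Answer: WAAZWAAZWAAZWAAZWAA

Derivation:
Token 1: literal('W'). Output: "W"
Token 2: literal('A'). Output: "WA"
Token 3: backref(off=1, len=1). Copied 'A' from pos 1. Output: "WAA"
Token 4: literal('Z'). Output: "WAAZ"
Token 5: backref(off=4, len=6) (overlapping!). Copied 'WAAZWA' from pos 0. Output: "WAAZWAAZWA"
Token 6: backref(off=4, len=3). Copied 'AZW' from pos 6. Output: "WAAZWAAZWAAZW"
Token 7: backref(off=8, len=6). Copied 'AAZWAA' from pos 5. Output: "WAAZWAAZWAAZWAAZWAA"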